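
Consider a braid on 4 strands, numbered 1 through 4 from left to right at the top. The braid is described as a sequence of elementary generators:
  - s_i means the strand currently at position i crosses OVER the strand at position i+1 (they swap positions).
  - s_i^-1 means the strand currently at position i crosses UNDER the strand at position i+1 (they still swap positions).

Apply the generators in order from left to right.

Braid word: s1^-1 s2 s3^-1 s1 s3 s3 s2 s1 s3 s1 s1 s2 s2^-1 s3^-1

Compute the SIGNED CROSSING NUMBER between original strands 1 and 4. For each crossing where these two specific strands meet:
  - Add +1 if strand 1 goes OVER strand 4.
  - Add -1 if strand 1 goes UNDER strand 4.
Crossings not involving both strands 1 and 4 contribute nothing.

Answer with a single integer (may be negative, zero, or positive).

Answer: -1

Derivation:
Gen 1: crossing 1x2. Both 1&4? no. Sum: 0
Gen 2: crossing 1x3. Both 1&4? no. Sum: 0
Gen 3: 1 under 4. Both 1&4? yes. Contrib: -1. Sum: -1
Gen 4: crossing 2x3. Both 1&4? no. Sum: -1
Gen 5: 4 over 1. Both 1&4? yes. Contrib: -1. Sum: -2
Gen 6: 1 over 4. Both 1&4? yes. Contrib: +1. Sum: -1
Gen 7: crossing 2x4. Both 1&4? no. Sum: -1
Gen 8: crossing 3x4. Both 1&4? no. Sum: -1
Gen 9: crossing 2x1. Both 1&4? no. Sum: -1
Gen 10: crossing 4x3. Both 1&4? no. Sum: -1
Gen 11: crossing 3x4. Both 1&4? no. Sum: -1
Gen 12: crossing 3x1. Both 1&4? no. Sum: -1
Gen 13: crossing 1x3. Both 1&4? no. Sum: -1
Gen 14: crossing 1x2. Both 1&4? no. Sum: -1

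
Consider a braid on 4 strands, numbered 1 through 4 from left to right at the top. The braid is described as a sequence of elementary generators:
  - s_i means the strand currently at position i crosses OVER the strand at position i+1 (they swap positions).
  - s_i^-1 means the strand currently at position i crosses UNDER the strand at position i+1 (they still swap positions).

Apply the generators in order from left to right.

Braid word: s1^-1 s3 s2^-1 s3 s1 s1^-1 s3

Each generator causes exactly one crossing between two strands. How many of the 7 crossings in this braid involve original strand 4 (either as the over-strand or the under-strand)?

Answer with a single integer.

Gen 1: crossing 1x2. Involves strand 4? no. Count so far: 0
Gen 2: crossing 3x4. Involves strand 4? yes. Count so far: 1
Gen 3: crossing 1x4. Involves strand 4? yes. Count so far: 2
Gen 4: crossing 1x3. Involves strand 4? no. Count so far: 2
Gen 5: crossing 2x4. Involves strand 4? yes. Count so far: 3
Gen 6: crossing 4x2. Involves strand 4? yes. Count so far: 4
Gen 7: crossing 3x1. Involves strand 4? no. Count so far: 4

Answer: 4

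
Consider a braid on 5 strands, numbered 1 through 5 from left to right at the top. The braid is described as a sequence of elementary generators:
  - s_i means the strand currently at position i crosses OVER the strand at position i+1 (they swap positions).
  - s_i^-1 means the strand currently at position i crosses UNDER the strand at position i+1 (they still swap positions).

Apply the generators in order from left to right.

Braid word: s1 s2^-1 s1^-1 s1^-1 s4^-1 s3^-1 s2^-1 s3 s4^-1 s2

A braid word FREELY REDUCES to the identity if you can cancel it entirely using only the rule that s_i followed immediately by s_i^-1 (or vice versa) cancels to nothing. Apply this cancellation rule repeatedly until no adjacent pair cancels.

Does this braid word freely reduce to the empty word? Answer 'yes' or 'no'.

Gen 1 (s1): push. Stack: [s1]
Gen 2 (s2^-1): push. Stack: [s1 s2^-1]
Gen 3 (s1^-1): push. Stack: [s1 s2^-1 s1^-1]
Gen 4 (s1^-1): push. Stack: [s1 s2^-1 s1^-1 s1^-1]
Gen 5 (s4^-1): push. Stack: [s1 s2^-1 s1^-1 s1^-1 s4^-1]
Gen 6 (s3^-1): push. Stack: [s1 s2^-1 s1^-1 s1^-1 s4^-1 s3^-1]
Gen 7 (s2^-1): push. Stack: [s1 s2^-1 s1^-1 s1^-1 s4^-1 s3^-1 s2^-1]
Gen 8 (s3): push. Stack: [s1 s2^-1 s1^-1 s1^-1 s4^-1 s3^-1 s2^-1 s3]
Gen 9 (s4^-1): push. Stack: [s1 s2^-1 s1^-1 s1^-1 s4^-1 s3^-1 s2^-1 s3 s4^-1]
Gen 10 (s2): push. Stack: [s1 s2^-1 s1^-1 s1^-1 s4^-1 s3^-1 s2^-1 s3 s4^-1 s2]
Reduced word: s1 s2^-1 s1^-1 s1^-1 s4^-1 s3^-1 s2^-1 s3 s4^-1 s2

Answer: no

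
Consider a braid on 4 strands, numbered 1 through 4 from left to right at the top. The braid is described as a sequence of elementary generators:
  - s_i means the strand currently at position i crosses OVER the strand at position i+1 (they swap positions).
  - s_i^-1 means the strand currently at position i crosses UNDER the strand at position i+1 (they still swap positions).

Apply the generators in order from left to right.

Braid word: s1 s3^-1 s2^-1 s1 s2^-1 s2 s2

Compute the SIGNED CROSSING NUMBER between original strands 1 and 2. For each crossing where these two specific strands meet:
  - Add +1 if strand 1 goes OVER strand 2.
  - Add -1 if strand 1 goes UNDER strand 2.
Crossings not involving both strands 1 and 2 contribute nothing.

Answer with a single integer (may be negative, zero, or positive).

Answer: 2

Derivation:
Gen 1: 1 over 2. Both 1&2? yes. Contrib: +1. Sum: 1
Gen 2: crossing 3x4. Both 1&2? no. Sum: 1
Gen 3: crossing 1x4. Both 1&2? no. Sum: 1
Gen 4: crossing 2x4. Both 1&2? no. Sum: 1
Gen 5: 2 under 1. Both 1&2? yes. Contrib: +1. Sum: 2
Gen 6: 1 over 2. Both 1&2? yes. Contrib: +1. Sum: 3
Gen 7: 2 over 1. Both 1&2? yes. Contrib: -1. Sum: 2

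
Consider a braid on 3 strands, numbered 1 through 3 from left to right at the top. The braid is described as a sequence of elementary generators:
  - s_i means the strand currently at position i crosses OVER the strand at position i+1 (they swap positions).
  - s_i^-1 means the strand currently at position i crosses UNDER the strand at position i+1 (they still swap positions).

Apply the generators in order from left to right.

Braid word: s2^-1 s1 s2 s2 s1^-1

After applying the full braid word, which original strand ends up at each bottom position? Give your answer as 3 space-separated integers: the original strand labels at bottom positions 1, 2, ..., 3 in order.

Answer: 1 3 2

Derivation:
Gen 1 (s2^-1): strand 2 crosses under strand 3. Perm now: [1 3 2]
Gen 2 (s1): strand 1 crosses over strand 3. Perm now: [3 1 2]
Gen 3 (s2): strand 1 crosses over strand 2. Perm now: [3 2 1]
Gen 4 (s2): strand 2 crosses over strand 1. Perm now: [3 1 2]
Gen 5 (s1^-1): strand 3 crosses under strand 1. Perm now: [1 3 2]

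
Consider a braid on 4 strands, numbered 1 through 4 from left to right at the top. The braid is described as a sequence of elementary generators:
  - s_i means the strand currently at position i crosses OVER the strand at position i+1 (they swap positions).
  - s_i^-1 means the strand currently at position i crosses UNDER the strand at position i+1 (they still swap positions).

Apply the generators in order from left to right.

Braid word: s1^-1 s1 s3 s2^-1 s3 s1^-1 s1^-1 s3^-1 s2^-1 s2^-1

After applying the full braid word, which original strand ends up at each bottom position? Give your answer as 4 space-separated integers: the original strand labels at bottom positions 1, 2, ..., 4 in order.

Gen 1 (s1^-1): strand 1 crosses under strand 2. Perm now: [2 1 3 4]
Gen 2 (s1): strand 2 crosses over strand 1. Perm now: [1 2 3 4]
Gen 3 (s3): strand 3 crosses over strand 4. Perm now: [1 2 4 3]
Gen 4 (s2^-1): strand 2 crosses under strand 4. Perm now: [1 4 2 3]
Gen 5 (s3): strand 2 crosses over strand 3. Perm now: [1 4 3 2]
Gen 6 (s1^-1): strand 1 crosses under strand 4. Perm now: [4 1 3 2]
Gen 7 (s1^-1): strand 4 crosses under strand 1. Perm now: [1 4 3 2]
Gen 8 (s3^-1): strand 3 crosses under strand 2. Perm now: [1 4 2 3]
Gen 9 (s2^-1): strand 4 crosses under strand 2. Perm now: [1 2 4 3]
Gen 10 (s2^-1): strand 2 crosses under strand 4. Perm now: [1 4 2 3]

Answer: 1 4 2 3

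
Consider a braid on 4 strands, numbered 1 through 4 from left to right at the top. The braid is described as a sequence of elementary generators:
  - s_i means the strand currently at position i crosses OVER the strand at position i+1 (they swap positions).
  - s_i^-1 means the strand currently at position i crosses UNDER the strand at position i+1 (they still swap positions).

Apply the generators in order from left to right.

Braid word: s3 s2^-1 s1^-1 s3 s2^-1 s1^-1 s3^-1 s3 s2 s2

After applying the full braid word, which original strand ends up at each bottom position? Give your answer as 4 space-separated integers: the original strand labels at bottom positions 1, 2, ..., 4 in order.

Answer: 3 4 1 2

Derivation:
Gen 1 (s3): strand 3 crosses over strand 4. Perm now: [1 2 4 3]
Gen 2 (s2^-1): strand 2 crosses under strand 4. Perm now: [1 4 2 3]
Gen 3 (s1^-1): strand 1 crosses under strand 4. Perm now: [4 1 2 3]
Gen 4 (s3): strand 2 crosses over strand 3. Perm now: [4 1 3 2]
Gen 5 (s2^-1): strand 1 crosses under strand 3. Perm now: [4 3 1 2]
Gen 6 (s1^-1): strand 4 crosses under strand 3. Perm now: [3 4 1 2]
Gen 7 (s3^-1): strand 1 crosses under strand 2. Perm now: [3 4 2 1]
Gen 8 (s3): strand 2 crosses over strand 1. Perm now: [3 4 1 2]
Gen 9 (s2): strand 4 crosses over strand 1. Perm now: [3 1 4 2]
Gen 10 (s2): strand 1 crosses over strand 4. Perm now: [3 4 1 2]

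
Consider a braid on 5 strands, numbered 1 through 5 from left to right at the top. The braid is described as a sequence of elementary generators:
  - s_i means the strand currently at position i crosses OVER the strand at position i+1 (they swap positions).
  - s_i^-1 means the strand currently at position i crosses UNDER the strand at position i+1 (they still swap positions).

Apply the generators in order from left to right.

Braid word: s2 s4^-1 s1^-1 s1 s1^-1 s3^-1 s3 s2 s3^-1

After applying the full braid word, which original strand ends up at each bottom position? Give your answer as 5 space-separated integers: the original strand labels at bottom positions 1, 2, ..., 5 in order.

Answer: 3 2 5 1 4

Derivation:
Gen 1 (s2): strand 2 crosses over strand 3. Perm now: [1 3 2 4 5]
Gen 2 (s4^-1): strand 4 crosses under strand 5. Perm now: [1 3 2 5 4]
Gen 3 (s1^-1): strand 1 crosses under strand 3. Perm now: [3 1 2 5 4]
Gen 4 (s1): strand 3 crosses over strand 1. Perm now: [1 3 2 5 4]
Gen 5 (s1^-1): strand 1 crosses under strand 3. Perm now: [3 1 2 5 4]
Gen 6 (s3^-1): strand 2 crosses under strand 5. Perm now: [3 1 5 2 4]
Gen 7 (s3): strand 5 crosses over strand 2. Perm now: [3 1 2 5 4]
Gen 8 (s2): strand 1 crosses over strand 2. Perm now: [3 2 1 5 4]
Gen 9 (s3^-1): strand 1 crosses under strand 5. Perm now: [3 2 5 1 4]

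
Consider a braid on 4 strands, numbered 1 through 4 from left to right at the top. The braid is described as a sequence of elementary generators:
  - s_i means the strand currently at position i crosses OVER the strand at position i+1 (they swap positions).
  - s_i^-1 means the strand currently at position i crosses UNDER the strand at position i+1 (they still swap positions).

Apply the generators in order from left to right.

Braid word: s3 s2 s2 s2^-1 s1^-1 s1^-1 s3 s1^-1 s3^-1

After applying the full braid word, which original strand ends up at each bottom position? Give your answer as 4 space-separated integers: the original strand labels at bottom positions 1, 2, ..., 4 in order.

Answer: 4 1 2 3

Derivation:
Gen 1 (s3): strand 3 crosses over strand 4. Perm now: [1 2 4 3]
Gen 2 (s2): strand 2 crosses over strand 4. Perm now: [1 4 2 3]
Gen 3 (s2): strand 4 crosses over strand 2. Perm now: [1 2 4 3]
Gen 4 (s2^-1): strand 2 crosses under strand 4. Perm now: [1 4 2 3]
Gen 5 (s1^-1): strand 1 crosses under strand 4. Perm now: [4 1 2 3]
Gen 6 (s1^-1): strand 4 crosses under strand 1. Perm now: [1 4 2 3]
Gen 7 (s3): strand 2 crosses over strand 3. Perm now: [1 4 3 2]
Gen 8 (s1^-1): strand 1 crosses under strand 4. Perm now: [4 1 3 2]
Gen 9 (s3^-1): strand 3 crosses under strand 2. Perm now: [4 1 2 3]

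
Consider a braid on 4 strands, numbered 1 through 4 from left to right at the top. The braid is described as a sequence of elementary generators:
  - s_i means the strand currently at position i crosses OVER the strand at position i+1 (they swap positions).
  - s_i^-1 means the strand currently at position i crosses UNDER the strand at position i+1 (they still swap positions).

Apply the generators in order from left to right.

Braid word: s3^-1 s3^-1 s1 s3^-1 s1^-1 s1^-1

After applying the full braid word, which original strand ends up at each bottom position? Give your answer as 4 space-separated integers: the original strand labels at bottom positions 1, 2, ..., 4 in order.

Gen 1 (s3^-1): strand 3 crosses under strand 4. Perm now: [1 2 4 3]
Gen 2 (s3^-1): strand 4 crosses under strand 3. Perm now: [1 2 3 4]
Gen 3 (s1): strand 1 crosses over strand 2. Perm now: [2 1 3 4]
Gen 4 (s3^-1): strand 3 crosses under strand 4. Perm now: [2 1 4 3]
Gen 5 (s1^-1): strand 2 crosses under strand 1. Perm now: [1 2 4 3]
Gen 6 (s1^-1): strand 1 crosses under strand 2. Perm now: [2 1 4 3]

Answer: 2 1 4 3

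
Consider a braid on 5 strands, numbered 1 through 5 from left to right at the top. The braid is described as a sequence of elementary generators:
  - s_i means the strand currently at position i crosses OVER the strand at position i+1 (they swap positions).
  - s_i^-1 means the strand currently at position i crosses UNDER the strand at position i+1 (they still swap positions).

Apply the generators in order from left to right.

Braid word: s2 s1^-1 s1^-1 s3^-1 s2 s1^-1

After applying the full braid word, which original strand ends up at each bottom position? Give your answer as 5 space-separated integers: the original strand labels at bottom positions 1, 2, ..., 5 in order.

Gen 1 (s2): strand 2 crosses over strand 3. Perm now: [1 3 2 4 5]
Gen 2 (s1^-1): strand 1 crosses under strand 3. Perm now: [3 1 2 4 5]
Gen 3 (s1^-1): strand 3 crosses under strand 1. Perm now: [1 3 2 4 5]
Gen 4 (s3^-1): strand 2 crosses under strand 4. Perm now: [1 3 4 2 5]
Gen 5 (s2): strand 3 crosses over strand 4. Perm now: [1 4 3 2 5]
Gen 6 (s1^-1): strand 1 crosses under strand 4. Perm now: [4 1 3 2 5]

Answer: 4 1 3 2 5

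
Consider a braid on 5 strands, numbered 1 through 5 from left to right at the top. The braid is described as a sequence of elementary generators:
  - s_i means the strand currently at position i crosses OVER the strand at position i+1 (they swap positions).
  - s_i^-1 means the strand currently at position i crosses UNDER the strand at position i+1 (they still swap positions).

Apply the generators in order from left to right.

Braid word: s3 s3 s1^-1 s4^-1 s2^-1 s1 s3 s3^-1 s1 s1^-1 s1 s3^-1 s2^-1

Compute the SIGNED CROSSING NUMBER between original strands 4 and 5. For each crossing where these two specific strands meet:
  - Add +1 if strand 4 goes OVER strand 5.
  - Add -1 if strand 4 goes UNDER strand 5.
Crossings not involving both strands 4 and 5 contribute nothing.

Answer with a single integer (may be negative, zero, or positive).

Answer: -1

Derivation:
Gen 1: crossing 3x4. Both 4&5? no. Sum: 0
Gen 2: crossing 4x3. Both 4&5? no. Sum: 0
Gen 3: crossing 1x2. Both 4&5? no. Sum: 0
Gen 4: 4 under 5. Both 4&5? yes. Contrib: -1. Sum: -1
Gen 5: crossing 1x3. Both 4&5? no. Sum: -1
Gen 6: crossing 2x3. Both 4&5? no. Sum: -1
Gen 7: crossing 1x5. Both 4&5? no. Sum: -1
Gen 8: crossing 5x1. Both 4&5? no. Sum: -1
Gen 9: crossing 3x2. Both 4&5? no. Sum: -1
Gen 10: crossing 2x3. Both 4&5? no. Sum: -1
Gen 11: crossing 3x2. Both 4&5? no. Sum: -1
Gen 12: crossing 1x5. Both 4&5? no. Sum: -1
Gen 13: crossing 3x5. Both 4&5? no. Sum: -1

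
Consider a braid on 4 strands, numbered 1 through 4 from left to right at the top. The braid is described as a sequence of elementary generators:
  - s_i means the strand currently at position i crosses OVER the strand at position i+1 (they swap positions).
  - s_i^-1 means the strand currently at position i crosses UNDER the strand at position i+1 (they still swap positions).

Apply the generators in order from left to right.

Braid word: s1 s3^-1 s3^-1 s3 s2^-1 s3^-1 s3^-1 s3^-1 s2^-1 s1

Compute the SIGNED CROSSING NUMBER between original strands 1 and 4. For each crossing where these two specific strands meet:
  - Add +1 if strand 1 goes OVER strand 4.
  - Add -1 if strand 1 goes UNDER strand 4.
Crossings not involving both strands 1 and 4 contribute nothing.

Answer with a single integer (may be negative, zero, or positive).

Answer: -1

Derivation:
Gen 1: crossing 1x2. Both 1&4? no. Sum: 0
Gen 2: crossing 3x4. Both 1&4? no. Sum: 0
Gen 3: crossing 4x3. Both 1&4? no. Sum: 0
Gen 4: crossing 3x4. Both 1&4? no. Sum: 0
Gen 5: 1 under 4. Both 1&4? yes. Contrib: -1. Sum: -1
Gen 6: crossing 1x3. Both 1&4? no. Sum: -1
Gen 7: crossing 3x1. Both 1&4? no. Sum: -1
Gen 8: crossing 1x3. Both 1&4? no. Sum: -1
Gen 9: crossing 4x3. Both 1&4? no. Sum: -1
Gen 10: crossing 2x3. Both 1&4? no. Sum: -1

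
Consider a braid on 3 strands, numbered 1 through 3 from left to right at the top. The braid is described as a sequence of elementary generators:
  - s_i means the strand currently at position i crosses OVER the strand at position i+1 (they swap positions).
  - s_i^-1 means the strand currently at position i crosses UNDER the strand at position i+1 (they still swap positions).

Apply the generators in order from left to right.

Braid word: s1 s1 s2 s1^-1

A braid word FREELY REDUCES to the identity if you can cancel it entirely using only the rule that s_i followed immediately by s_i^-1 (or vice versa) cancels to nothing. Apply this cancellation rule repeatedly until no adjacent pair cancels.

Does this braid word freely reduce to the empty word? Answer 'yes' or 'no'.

Answer: no

Derivation:
Gen 1 (s1): push. Stack: [s1]
Gen 2 (s1): push. Stack: [s1 s1]
Gen 3 (s2): push. Stack: [s1 s1 s2]
Gen 4 (s1^-1): push. Stack: [s1 s1 s2 s1^-1]
Reduced word: s1 s1 s2 s1^-1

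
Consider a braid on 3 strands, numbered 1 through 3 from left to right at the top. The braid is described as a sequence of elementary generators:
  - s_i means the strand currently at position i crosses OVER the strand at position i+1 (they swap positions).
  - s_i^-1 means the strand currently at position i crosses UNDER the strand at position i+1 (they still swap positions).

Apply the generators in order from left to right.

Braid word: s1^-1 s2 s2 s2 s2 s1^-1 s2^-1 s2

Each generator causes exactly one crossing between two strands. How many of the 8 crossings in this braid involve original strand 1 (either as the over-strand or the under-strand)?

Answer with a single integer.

Answer: 6

Derivation:
Gen 1: crossing 1x2. Involves strand 1? yes. Count so far: 1
Gen 2: crossing 1x3. Involves strand 1? yes. Count so far: 2
Gen 3: crossing 3x1. Involves strand 1? yes. Count so far: 3
Gen 4: crossing 1x3. Involves strand 1? yes. Count so far: 4
Gen 5: crossing 3x1. Involves strand 1? yes. Count so far: 5
Gen 6: crossing 2x1. Involves strand 1? yes. Count so far: 6
Gen 7: crossing 2x3. Involves strand 1? no. Count so far: 6
Gen 8: crossing 3x2. Involves strand 1? no. Count so far: 6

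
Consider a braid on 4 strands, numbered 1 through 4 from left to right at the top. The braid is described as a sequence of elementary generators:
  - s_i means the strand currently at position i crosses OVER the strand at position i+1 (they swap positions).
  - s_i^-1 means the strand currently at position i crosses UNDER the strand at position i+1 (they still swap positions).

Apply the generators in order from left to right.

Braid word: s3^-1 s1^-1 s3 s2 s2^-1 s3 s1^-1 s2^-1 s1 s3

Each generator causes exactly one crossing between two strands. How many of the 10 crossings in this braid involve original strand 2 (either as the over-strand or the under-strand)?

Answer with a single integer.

Answer: 4

Derivation:
Gen 1: crossing 3x4. Involves strand 2? no. Count so far: 0
Gen 2: crossing 1x2. Involves strand 2? yes. Count so far: 1
Gen 3: crossing 4x3. Involves strand 2? no. Count so far: 1
Gen 4: crossing 1x3. Involves strand 2? no. Count so far: 1
Gen 5: crossing 3x1. Involves strand 2? no. Count so far: 1
Gen 6: crossing 3x4. Involves strand 2? no. Count so far: 1
Gen 7: crossing 2x1. Involves strand 2? yes. Count so far: 2
Gen 8: crossing 2x4. Involves strand 2? yes. Count so far: 3
Gen 9: crossing 1x4. Involves strand 2? no. Count so far: 3
Gen 10: crossing 2x3. Involves strand 2? yes. Count so far: 4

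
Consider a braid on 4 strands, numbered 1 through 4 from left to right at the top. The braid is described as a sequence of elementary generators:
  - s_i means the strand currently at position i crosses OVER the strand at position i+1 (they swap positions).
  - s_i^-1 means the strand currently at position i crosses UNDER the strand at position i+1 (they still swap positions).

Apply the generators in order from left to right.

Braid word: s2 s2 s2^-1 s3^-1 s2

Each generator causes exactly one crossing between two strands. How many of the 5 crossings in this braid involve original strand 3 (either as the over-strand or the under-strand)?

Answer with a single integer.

Gen 1: crossing 2x3. Involves strand 3? yes. Count so far: 1
Gen 2: crossing 3x2. Involves strand 3? yes. Count so far: 2
Gen 3: crossing 2x3. Involves strand 3? yes. Count so far: 3
Gen 4: crossing 2x4. Involves strand 3? no. Count so far: 3
Gen 5: crossing 3x4. Involves strand 3? yes. Count so far: 4

Answer: 4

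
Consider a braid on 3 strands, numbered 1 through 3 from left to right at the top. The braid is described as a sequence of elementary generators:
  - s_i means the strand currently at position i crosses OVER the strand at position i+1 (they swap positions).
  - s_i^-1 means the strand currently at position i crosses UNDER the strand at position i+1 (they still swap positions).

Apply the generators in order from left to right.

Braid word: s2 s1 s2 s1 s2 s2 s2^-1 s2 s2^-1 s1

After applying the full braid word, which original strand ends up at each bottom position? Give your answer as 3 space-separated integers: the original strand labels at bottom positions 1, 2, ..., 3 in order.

Gen 1 (s2): strand 2 crosses over strand 3. Perm now: [1 3 2]
Gen 2 (s1): strand 1 crosses over strand 3. Perm now: [3 1 2]
Gen 3 (s2): strand 1 crosses over strand 2. Perm now: [3 2 1]
Gen 4 (s1): strand 3 crosses over strand 2. Perm now: [2 3 1]
Gen 5 (s2): strand 3 crosses over strand 1. Perm now: [2 1 3]
Gen 6 (s2): strand 1 crosses over strand 3. Perm now: [2 3 1]
Gen 7 (s2^-1): strand 3 crosses under strand 1. Perm now: [2 1 3]
Gen 8 (s2): strand 1 crosses over strand 3. Perm now: [2 3 1]
Gen 9 (s2^-1): strand 3 crosses under strand 1. Perm now: [2 1 3]
Gen 10 (s1): strand 2 crosses over strand 1. Perm now: [1 2 3]

Answer: 1 2 3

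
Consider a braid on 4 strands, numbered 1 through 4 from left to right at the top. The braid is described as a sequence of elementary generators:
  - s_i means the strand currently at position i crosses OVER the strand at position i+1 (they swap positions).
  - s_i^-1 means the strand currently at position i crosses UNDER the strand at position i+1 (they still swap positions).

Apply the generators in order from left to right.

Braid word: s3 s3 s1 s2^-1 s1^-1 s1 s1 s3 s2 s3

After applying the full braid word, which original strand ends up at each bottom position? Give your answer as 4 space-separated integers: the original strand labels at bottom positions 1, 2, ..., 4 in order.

Gen 1 (s3): strand 3 crosses over strand 4. Perm now: [1 2 4 3]
Gen 2 (s3): strand 4 crosses over strand 3. Perm now: [1 2 3 4]
Gen 3 (s1): strand 1 crosses over strand 2. Perm now: [2 1 3 4]
Gen 4 (s2^-1): strand 1 crosses under strand 3. Perm now: [2 3 1 4]
Gen 5 (s1^-1): strand 2 crosses under strand 3. Perm now: [3 2 1 4]
Gen 6 (s1): strand 3 crosses over strand 2. Perm now: [2 3 1 4]
Gen 7 (s1): strand 2 crosses over strand 3. Perm now: [3 2 1 4]
Gen 8 (s3): strand 1 crosses over strand 4. Perm now: [3 2 4 1]
Gen 9 (s2): strand 2 crosses over strand 4. Perm now: [3 4 2 1]
Gen 10 (s3): strand 2 crosses over strand 1. Perm now: [3 4 1 2]

Answer: 3 4 1 2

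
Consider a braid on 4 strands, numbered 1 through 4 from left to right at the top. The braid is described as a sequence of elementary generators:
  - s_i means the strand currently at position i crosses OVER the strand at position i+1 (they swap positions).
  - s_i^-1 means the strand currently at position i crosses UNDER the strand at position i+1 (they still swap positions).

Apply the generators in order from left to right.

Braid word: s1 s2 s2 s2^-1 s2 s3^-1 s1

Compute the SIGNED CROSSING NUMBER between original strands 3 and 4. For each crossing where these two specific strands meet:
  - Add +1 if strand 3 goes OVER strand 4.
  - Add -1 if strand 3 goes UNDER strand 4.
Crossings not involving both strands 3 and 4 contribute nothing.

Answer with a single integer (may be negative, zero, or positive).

Gen 1: crossing 1x2. Both 3&4? no. Sum: 0
Gen 2: crossing 1x3. Both 3&4? no. Sum: 0
Gen 3: crossing 3x1. Both 3&4? no. Sum: 0
Gen 4: crossing 1x3. Both 3&4? no. Sum: 0
Gen 5: crossing 3x1. Both 3&4? no. Sum: 0
Gen 6: 3 under 4. Both 3&4? yes. Contrib: -1. Sum: -1
Gen 7: crossing 2x1. Both 3&4? no. Sum: -1

Answer: -1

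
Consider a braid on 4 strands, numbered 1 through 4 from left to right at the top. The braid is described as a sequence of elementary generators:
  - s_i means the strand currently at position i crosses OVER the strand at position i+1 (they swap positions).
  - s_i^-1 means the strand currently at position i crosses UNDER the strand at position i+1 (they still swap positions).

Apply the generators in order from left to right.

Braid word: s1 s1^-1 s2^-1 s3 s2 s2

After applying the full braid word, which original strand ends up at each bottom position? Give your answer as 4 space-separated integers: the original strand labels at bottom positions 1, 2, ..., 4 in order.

Answer: 1 3 4 2

Derivation:
Gen 1 (s1): strand 1 crosses over strand 2. Perm now: [2 1 3 4]
Gen 2 (s1^-1): strand 2 crosses under strand 1. Perm now: [1 2 3 4]
Gen 3 (s2^-1): strand 2 crosses under strand 3. Perm now: [1 3 2 4]
Gen 4 (s3): strand 2 crosses over strand 4. Perm now: [1 3 4 2]
Gen 5 (s2): strand 3 crosses over strand 4. Perm now: [1 4 3 2]
Gen 6 (s2): strand 4 crosses over strand 3. Perm now: [1 3 4 2]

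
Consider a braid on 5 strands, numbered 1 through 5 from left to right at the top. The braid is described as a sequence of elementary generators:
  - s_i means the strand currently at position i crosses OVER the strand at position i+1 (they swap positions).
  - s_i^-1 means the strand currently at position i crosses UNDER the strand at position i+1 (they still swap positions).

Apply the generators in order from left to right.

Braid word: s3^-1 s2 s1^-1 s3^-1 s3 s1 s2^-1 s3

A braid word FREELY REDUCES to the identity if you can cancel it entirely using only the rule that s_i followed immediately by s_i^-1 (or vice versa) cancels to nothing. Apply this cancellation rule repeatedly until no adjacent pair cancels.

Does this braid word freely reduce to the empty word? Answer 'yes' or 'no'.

Gen 1 (s3^-1): push. Stack: [s3^-1]
Gen 2 (s2): push. Stack: [s3^-1 s2]
Gen 3 (s1^-1): push. Stack: [s3^-1 s2 s1^-1]
Gen 4 (s3^-1): push. Stack: [s3^-1 s2 s1^-1 s3^-1]
Gen 5 (s3): cancels prior s3^-1. Stack: [s3^-1 s2 s1^-1]
Gen 6 (s1): cancels prior s1^-1. Stack: [s3^-1 s2]
Gen 7 (s2^-1): cancels prior s2. Stack: [s3^-1]
Gen 8 (s3): cancels prior s3^-1. Stack: []
Reduced word: (empty)

Answer: yes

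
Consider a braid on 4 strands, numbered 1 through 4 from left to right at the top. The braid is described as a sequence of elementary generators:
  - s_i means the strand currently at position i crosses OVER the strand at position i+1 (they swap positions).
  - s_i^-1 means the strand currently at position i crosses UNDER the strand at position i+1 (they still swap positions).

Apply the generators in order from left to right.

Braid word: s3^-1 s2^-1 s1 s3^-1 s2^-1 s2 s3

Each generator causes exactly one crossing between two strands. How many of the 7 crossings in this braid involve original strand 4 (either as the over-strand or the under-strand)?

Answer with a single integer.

Gen 1: crossing 3x4. Involves strand 4? yes. Count so far: 1
Gen 2: crossing 2x4. Involves strand 4? yes. Count so far: 2
Gen 3: crossing 1x4. Involves strand 4? yes. Count so far: 3
Gen 4: crossing 2x3. Involves strand 4? no. Count so far: 3
Gen 5: crossing 1x3. Involves strand 4? no. Count so far: 3
Gen 6: crossing 3x1. Involves strand 4? no. Count so far: 3
Gen 7: crossing 3x2. Involves strand 4? no. Count so far: 3

Answer: 3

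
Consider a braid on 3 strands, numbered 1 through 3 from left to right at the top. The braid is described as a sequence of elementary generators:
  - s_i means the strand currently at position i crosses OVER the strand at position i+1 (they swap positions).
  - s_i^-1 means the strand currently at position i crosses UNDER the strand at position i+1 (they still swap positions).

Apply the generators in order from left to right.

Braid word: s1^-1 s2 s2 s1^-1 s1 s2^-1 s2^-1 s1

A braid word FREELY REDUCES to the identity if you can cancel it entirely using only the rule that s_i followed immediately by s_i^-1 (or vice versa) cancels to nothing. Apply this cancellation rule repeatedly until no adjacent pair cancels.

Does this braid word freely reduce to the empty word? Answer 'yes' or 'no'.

Gen 1 (s1^-1): push. Stack: [s1^-1]
Gen 2 (s2): push. Stack: [s1^-1 s2]
Gen 3 (s2): push. Stack: [s1^-1 s2 s2]
Gen 4 (s1^-1): push. Stack: [s1^-1 s2 s2 s1^-1]
Gen 5 (s1): cancels prior s1^-1. Stack: [s1^-1 s2 s2]
Gen 6 (s2^-1): cancels prior s2. Stack: [s1^-1 s2]
Gen 7 (s2^-1): cancels prior s2. Stack: [s1^-1]
Gen 8 (s1): cancels prior s1^-1. Stack: []
Reduced word: (empty)

Answer: yes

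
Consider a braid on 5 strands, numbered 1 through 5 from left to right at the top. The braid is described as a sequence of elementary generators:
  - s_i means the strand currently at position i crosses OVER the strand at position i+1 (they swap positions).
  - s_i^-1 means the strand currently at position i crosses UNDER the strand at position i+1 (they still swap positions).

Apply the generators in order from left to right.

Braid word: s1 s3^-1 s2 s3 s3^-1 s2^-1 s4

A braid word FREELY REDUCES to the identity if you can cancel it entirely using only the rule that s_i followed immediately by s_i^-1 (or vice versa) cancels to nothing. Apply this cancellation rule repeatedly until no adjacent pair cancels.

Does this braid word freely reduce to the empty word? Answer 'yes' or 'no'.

Answer: no

Derivation:
Gen 1 (s1): push. Stack: [s1]
Gen 2 (s3^-1): push. Stack: [s1 s3^-1]
Gen 3 (s2): push. Stack: [s1 s3^-1 s2]
Gen 4 (s3): push. Stack: [s1 s3^-1 s2 s3]
Gen 5 (s3^-1): cancels prior s3. Stack: [s1 s3^-1 s2]
Gen 6 (s2^-1): cancels prior s2. Stack: [s1 s3^-1]
Gen 7 (s4): push. Stack: [s1 s3^-1 s4]
Reduced word: s1 s3^-1 s4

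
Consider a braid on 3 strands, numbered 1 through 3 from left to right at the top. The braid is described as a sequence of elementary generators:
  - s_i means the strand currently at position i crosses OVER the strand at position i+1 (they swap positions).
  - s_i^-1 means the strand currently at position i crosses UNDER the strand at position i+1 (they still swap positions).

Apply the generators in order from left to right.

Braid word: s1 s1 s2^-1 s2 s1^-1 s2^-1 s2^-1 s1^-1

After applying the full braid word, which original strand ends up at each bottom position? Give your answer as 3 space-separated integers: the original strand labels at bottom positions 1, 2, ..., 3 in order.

Gen 1 (s1): strand 1 crosses over strand 2. Perm now: [2 1 3]
Gen 2 (s1): strand 2 crosses over strand 1. Perm now: [1 2 3]
Gen 3 (s2^-1): strand 2 crosses under strand 3. Perm now: [1 3 2]
Gen 4 (s2): strand 3 crosses over strand 2. Perm now: [1 2 3]
Gen 5 (s1^-1): strand 1 crosses under strand 2. Perm now: [2 1 3]
Gen 6 (s2^-1): strand 1 crosses under strand 3. Perm now: [2 3 1]
Gen 7 (s2^-1): strand 3 crosses under strand 1. Perm now: [2 1 3]
Gen 8 (s1^-1): strand 2 crosses under strand 1. Perm now: [1 2 3]

Answer: 1 2 3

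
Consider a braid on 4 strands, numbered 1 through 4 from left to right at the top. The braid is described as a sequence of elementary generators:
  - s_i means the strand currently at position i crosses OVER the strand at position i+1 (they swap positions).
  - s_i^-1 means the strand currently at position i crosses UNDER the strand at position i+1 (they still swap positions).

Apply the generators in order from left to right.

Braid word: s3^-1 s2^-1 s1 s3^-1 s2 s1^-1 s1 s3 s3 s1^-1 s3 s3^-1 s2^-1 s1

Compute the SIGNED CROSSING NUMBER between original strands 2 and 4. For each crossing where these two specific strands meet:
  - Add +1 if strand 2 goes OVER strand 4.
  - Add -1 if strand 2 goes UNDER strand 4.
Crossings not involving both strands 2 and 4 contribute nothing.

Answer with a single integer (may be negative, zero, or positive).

Answer: -1

Derivation:
Gen 1: crossing 3x4. Both 2&4? no. Sum: 0
Gen 2: 2 under 4. Both 2&4? yes. Contrib: -1. Sum: -1
Gen 3: crossing 1x4. Both 2&4? no. Sum: -1
Gen 4: crossing 2x3. Both 2&4? no. Sum: -1
Gen 5: crossing 1x3. Both 2&4? no. Sum: -1
Gen 6: crossing 4x3. Both 2&4? no. Sum: -1
Gen 7: crossing 3x4. Both 2&4? no. Sum: -1
Gen 8: crossing 1x2. Both 2&4? no. Sum: -1
Gen 9: crossing 2x1. Both 2&4? no. Sum: -1
Gen 10: crossing 4x3. Both 2&4? no. Sum: -1
Gen 11: crossing 1x2. Both 2&4? no. Sum: -1
Gen 12: crossing 2x1. Both 2&4? no. Sum: -1
Gen 13: crossing 4x1. Both 2&4? no. Sum: -1
Gen 14: crossing 3x1. Both 2&4? no. Sum: -1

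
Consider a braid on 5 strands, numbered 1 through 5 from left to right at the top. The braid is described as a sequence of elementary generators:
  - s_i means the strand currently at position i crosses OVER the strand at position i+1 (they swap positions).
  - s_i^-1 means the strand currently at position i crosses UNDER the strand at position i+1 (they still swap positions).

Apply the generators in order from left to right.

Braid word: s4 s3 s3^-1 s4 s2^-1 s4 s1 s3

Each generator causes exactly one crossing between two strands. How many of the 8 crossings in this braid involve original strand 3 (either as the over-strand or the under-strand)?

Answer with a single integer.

Answer: 4

Derivation:
Gen 1: crossing 4x5. Involves strand 3? no. Count so far: 0
Gen 2: crossing 3x5. Involves strand 3? yes. Count so far: 1
Gen 3: crossing 5x3. Involves strand 3? yes. Count so far: 2
Gen 4: crossing 5x4. Involves strand 3? no. Count so far: 2
Gen 5: crossing 2x3. Involves strand 3? yes. Count so far: 3
Gen 6: crossing 4x5. Involves strand 3? no. Count so far: 3
Gen 7: crossing 1x3. Involves strand 3? yes. Count so far: 4
Gen 8: crossing 2x5. Involves strand 3? no. Count so far: 4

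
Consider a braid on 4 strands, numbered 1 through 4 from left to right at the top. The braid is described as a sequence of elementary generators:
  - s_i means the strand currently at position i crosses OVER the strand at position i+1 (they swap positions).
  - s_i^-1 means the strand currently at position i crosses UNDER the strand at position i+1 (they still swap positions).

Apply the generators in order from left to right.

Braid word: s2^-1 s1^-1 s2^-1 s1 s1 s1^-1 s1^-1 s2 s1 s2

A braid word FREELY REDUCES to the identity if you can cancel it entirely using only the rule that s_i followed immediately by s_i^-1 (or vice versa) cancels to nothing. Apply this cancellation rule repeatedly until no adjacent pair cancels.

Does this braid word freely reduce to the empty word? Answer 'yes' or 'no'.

Gen 1 (s2^-1): push. Stack: [s2^-1]
Gen 2 (s1^-1): push. Stack: [s2^-1 s1^-1]
Gen 3 (s2^-1): push. Stack: [s2^-1 s1^-1 s2^-1]
Gen 4 (s1): push. Stack: [s2^-1 s1^-1 s2^-1 s1]
Gen 5 (s1): push. Stack: [s2^-1 s1^-1 s2^-1 s1 s1]
Gen 6 (s1^-1): cancels prior s1. Stack: [s2^-1 s1^-1 s2^-1 s1]
Gen 7 (s1^-1): cancels prior s1. Stack: [s2^-1 s1^-1 s2^-1]
Gen 8 (s2): cancels prior s2^-1. Stack: [s2^-1 s1^-1]
Gen 9 (s1): cancels prior s1^-1. Stack: [s2^-1]
Gen 10 (s2): cancels prior s2^-1. Stack: []
Reduced word: (empty)

Answer: yes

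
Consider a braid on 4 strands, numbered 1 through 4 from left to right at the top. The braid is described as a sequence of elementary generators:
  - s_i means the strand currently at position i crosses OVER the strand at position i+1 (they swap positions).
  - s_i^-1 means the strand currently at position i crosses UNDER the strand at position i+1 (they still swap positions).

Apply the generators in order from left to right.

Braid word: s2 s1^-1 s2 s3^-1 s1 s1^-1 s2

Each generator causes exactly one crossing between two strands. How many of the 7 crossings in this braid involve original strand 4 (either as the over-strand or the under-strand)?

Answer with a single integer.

Answer: 2

Derivation:
Gen 1: crossing 2x3. Involves strand 4? no. Count so far: 0
Gen 2: crossing 1x3. Involves strand 4? no. Count so far: 0
Gen 3: crossing 1x2. Involves strand 4? no. Count so far: 0
Gen 4: crossing 1x4. Involves strand 4? yes. Count so far: 1
Gen 5: crossing 3x2. Involves strand 4? no. Count so far: 1
Gen 6: crossing 2x3. Involves strand 4? no. Count so far: 1
Gen 7: crossing 2x4. Involves strand 4? yes. Count so far: 2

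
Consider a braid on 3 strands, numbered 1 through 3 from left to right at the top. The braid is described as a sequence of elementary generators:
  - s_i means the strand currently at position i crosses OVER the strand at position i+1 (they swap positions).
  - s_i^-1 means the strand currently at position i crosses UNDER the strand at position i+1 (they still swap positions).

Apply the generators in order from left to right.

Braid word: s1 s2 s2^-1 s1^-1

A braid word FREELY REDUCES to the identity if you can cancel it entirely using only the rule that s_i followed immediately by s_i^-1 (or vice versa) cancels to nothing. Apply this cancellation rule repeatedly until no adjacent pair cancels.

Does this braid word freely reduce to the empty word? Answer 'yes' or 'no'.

Gen 1 (s1): push. Stack: [s1]
Gen 2 (s2): push. Stack: [s1 s2]
Gen 3 (s2^-1): cancels prior s2. Stack: [s1]
Gen 4 (s1^-1): cancels prior s1. Stack: []
Reduced word: (empty)

Answer: yes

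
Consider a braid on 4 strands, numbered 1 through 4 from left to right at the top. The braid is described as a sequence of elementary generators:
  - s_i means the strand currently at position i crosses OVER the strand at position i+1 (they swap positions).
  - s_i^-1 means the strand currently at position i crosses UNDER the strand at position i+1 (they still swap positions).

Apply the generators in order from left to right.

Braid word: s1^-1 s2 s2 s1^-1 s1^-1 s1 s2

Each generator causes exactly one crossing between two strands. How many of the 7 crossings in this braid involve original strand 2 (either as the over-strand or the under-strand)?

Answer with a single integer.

Gen 1: crossing 1x2. Involves strand 2? yes. Count so far: 1
Gen 2: crossing 1x3. Involves strand 2? no. Count so far: 1
Gen 3: crossing 3x1. Involves strand 2? no. Count so far: 1
Gen 4: crossing 2x1. Involves strand 2? yes. Count so far: 2
Gen 5: crossing 1x2. Involves strand 2? yes. Count so far: 3
Gen 6: crossing 2x1. Involves strand 2? yes. Count so far: 4
Gen 7: crossing 2x3. Involves strand 2? yes. Count so far: 5

Answer: 5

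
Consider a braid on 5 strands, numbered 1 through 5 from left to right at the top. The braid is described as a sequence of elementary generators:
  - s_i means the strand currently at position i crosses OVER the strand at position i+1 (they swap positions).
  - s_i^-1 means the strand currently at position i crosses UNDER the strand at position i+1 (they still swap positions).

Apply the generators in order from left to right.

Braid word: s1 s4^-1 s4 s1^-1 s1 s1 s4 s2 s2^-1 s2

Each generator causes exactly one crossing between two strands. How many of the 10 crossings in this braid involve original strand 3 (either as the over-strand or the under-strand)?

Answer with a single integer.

Answer: 3

Derivation:
Gen 1: crossing 1x2. Involves strand 3? no. Count so far: 0
Gen 2: crossing 4x5. Involves strand 3? no. Count so far: 0
Gen 3: crossing 5x4. Involves strand 3? no. Count so far: 0
Gen 4: crossing 2x1. Involves strand 3? no. Count so far: 0
Gen 5: crossing 1x2. Involves strand 3? no. Count so far: 0
Gen 6: crossing 2x1. Involves strand 3? no. Count so far: 0
Gen 7: crossing 4x5. Involves strand 3? no. Count so far: 0
Gen 8: crossing 2x3. Involves strand 3? yes. Count so far: 1
Gen 9: crossing 3x2. Involves strand 3? yes. Count so far: 2
Gen 10: crossing 2x3. Involves strand 3? yes. Count so far: 3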